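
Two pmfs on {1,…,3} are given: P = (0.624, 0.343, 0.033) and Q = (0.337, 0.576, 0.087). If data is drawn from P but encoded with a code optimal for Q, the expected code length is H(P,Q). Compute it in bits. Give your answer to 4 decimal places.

1.3684 bits

H(P,Q) = −Σ p·log₂ q.
  −0.624·log₂(0.337) = 0.97917
  −0.343·log₂(0.576) = 0.27298
  −0.033·log₂(0.087) = 0.11625
H(P,Q) = 1.3684 bits.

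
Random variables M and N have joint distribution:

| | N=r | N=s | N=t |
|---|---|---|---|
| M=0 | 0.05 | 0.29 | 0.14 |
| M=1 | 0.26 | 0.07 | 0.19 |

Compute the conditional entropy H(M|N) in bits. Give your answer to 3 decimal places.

Marginals: p(M) = (0.4800, 0.5200), p(N) = (0.3100, 0.3600, 0.3300).
H(M|N) = Σ p(N) · H(M|N=·).
  N=r: p=0.3100, H(M|N=r) = 0.6374
  N=s: p=0.3600, H(M|N=s) = 0.7107
  N=t: p=0.3300, H(M|N=t) = 0.9834
Weighted sum = 0.778 bits.

0.778 bits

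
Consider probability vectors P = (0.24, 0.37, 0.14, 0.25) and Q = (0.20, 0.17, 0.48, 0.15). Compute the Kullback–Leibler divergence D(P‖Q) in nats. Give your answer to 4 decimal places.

0.2867 nats

D(P‖Q) = Σ p·ln(p/q).
  0.24·ln(0.24/0.20) = 0.04376
  0.37·ln(0.37/0.17) = 0.28775
  0.14·ln(0.14/0.48) = -0.17250
  0.25·ln(0.25/0.15) = 0.12771
D(P‖Q) = 0.2867 nats.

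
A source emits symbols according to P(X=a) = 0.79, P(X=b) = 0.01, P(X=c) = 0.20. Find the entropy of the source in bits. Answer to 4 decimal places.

0.7995 bits

H(X) = −Σ p·log₂ p.
  −(0.79)·log₂(0.79) = 0.26866
  −(0.01)·log₂(0.01) = 0.06644
  −(0.20)·log₂(0.20) = 0.46439
Sum: 0.26866 + 0.06644 + 0.46439 = 0.7995 bits.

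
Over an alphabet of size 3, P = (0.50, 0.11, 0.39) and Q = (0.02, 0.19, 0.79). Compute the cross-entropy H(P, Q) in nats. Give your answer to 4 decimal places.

2.2306 nats

H(P,Q) = −Σ p·ln q.
  −0.50·ln(0.02) = 1.95601
  −0.11·ln(0.19) = 0.18268
  −0.39·ln(0.79) = 0.09193
H(P,Q) = 2.2306 nats.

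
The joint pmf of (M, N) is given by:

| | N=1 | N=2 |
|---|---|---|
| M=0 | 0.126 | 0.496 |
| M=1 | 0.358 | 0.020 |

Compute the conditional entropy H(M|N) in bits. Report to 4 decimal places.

Marginals: p(M) = (0.6220, 0.3780), p(N) = (0.4840, 0.5160).
H(M|N) = Σ p(N) · H(M|N=·).
  N=1: p=0.4840, H(M|N=1) = 0.8272
  N=2: p=0.5160, H(M|N=2) = 0.2366
Weighted sum = 0.5225 bits.

0.5225 bits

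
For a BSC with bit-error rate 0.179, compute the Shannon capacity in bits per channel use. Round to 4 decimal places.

0.3221 bits

Binary symmetric channel: C = 1 − h₂(ε) where h₂ is the binary entropy function.
h₂(0.179) = −0.179·log₂0.179 − 0.821·log₂0.821 = 0.6779.
C = 1 − 0.6779 = 0.3221 bits per channel use.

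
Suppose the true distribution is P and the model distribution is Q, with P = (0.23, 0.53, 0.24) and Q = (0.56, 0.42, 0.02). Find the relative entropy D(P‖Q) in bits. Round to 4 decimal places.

D(P‖Q) = Σ p·log₂(p/q).
  0.23·log₂(0.23/0.56) = -0.29527
  0.53·log₂(0.53/0.42) = 0.17787
  0.24·log₂(0.24/0.02) = 0.86039
D(P‖Q) = 0.7430 bits.

0.7430 bits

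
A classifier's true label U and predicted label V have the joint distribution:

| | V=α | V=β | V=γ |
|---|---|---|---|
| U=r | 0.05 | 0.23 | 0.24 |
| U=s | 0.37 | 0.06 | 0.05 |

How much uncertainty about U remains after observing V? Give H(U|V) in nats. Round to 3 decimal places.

0.434 nats

Marginals: p(U) = (0.5200, 0.4800), p(V) = (0.4200, 0.2900, 0.2900).
H(U|V) = Σ p(V) · H(U|V=·).
  V=α: p=0.4200, H(U|V=α) = 0.3650
  V=β: p=0.2900, H(U|V=β) = 0.5098
  V=γ: p=0.2900, H(U|V=γ) = 0.4597
Weighted sum = 0.434 nats.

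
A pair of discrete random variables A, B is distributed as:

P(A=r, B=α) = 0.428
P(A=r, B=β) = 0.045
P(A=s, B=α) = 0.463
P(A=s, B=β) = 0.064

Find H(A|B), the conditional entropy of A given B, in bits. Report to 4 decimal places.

Marginals: p(A) = (0.4730, 0.5270), p(B) = (0.8910, 0.1090).
H(A|B) = Σ p(B) · H(A|B=·).
  B=α: p=0.8910, H(A|B=α) = 0.9989
  B=β: p=0.1090, H(A|B=β) = 0.9780
Weighted sum = 0.9966 bits.

0.9966 bits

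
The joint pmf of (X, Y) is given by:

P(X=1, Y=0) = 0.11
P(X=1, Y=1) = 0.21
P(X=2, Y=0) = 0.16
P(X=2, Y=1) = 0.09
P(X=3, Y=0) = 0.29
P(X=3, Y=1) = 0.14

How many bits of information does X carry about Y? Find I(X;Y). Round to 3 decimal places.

Marginals: p(X) = (0.3200, 0.2500, 0.4300), p(Y) = (0.5600, 0.4400).
I(X;Y) = Σ p(x,y)·log₂[p(x,y)/(p(x)p(y))].
  (1,0): 0.11·log₂(0.6138) = -0.0774
  (1,1): 0.21·log₂(1.4915) = 0.1211
  (2,0): 0.16·log₂(1.1429) = 0.0308
  (2,1): 0.09·log₂(0.8182) = -0.0261
  (3,0): 0.29·log₂(1.2043) = 0.0778
  (3,1): 0.14·log₂(0.7400) = -0.0608
Sum = 0.065 bits.

0.065 bits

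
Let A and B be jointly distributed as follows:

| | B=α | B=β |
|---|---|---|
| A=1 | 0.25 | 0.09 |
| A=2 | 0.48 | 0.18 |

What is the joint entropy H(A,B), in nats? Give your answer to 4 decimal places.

H(A,B) = −Σ p(x,y)·ln p(x,y) over all 4 cells.
  cell (1,α): −0.25·ln0.25 = 0.34657
  cell (1,β): −0.09·ln0.09 = 0.21672
  cell (2,α): −0.48·ln0.48 = 0.35231
  cell (2,β): −0.18·ln0.18 = 0.30866
Sum = 1.2243 nats.

1.2243 nats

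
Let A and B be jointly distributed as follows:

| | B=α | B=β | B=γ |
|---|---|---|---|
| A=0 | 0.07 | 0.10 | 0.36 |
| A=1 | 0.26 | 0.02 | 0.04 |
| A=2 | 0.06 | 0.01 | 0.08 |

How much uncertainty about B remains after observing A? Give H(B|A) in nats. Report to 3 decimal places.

Marginals: p(A) = (0.5300, 0.3200, 0.1500), p(B) = (0.3900, 0.1300, 0.4800).
H(B|A) = Σ p(A) · H(B|A=·).
  A=0: p=0.5300, H(B|A=0) = 0.8447
  A=1: p=0.3200, H(B|A=1) = 0.6019
  A=2: p=0.1500, H(B|A=2) = 0.8823
Weighted sum = 0.773 nats.

0.773 nats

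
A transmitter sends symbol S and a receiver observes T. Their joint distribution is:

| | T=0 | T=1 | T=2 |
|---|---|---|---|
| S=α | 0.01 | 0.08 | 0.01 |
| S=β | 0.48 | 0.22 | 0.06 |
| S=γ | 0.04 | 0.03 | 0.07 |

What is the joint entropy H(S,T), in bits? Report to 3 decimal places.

H(S,T) = −Σ p(x,y)·log₂ p(x,y) over all 9 cells.
  cell (α,0): −0.01·log₂0.01 = 0.0664
  cell (α,1): −0.08·log₂0.08 = 0.2915
  cell (α,2): −0.01·log₂0.01 = 0.0664
  cell (β,0): −0.48·log₂0.48 = 0.5083
  cell (β,1): −0.22·log₂0.22 = 0.4806
  cell (β,2): −0.06·log₂0.06 = 0.2435
  cell (γ,0): −0.04·log₂0.04 = 0.1858
  cell (γ,1): −0.03·log₂0.03 = 0.1518
  cell (γ,2): −0.07·log₂0.07 = 0.2686
Sum = 2.263 bits.

2.263 bits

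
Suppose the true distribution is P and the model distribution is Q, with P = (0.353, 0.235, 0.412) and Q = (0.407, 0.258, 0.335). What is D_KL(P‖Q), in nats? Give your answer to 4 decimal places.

0.0130 nats

D(P‖Q) = Σ p·ln(p/q).
  0.353·ln(0.353/0.407) = -0.05025
  0.235·ln(0.235/0.258) = -0.02194
  0.412·ln(0.412/0.335) = 0.08524
D(P‖Q) = 0.0130 nats.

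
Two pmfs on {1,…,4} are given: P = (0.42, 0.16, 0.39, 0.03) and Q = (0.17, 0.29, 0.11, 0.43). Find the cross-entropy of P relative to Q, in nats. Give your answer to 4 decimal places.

H(P,Q) = −Σ p·ln q.
  −0.42·ln(0.17) = 0.74422
  −0.16·ln(0.29) = 0.19806
  −0.39·ln(0.11) = 0.86084
  −0.03·ln(0.43) = 0.02532
H(P,Q) = 1.8284 nats.

1.8284 nats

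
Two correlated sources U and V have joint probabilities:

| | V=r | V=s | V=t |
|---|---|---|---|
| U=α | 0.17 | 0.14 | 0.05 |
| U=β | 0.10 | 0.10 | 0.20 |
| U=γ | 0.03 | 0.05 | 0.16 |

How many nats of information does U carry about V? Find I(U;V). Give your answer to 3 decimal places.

0.106 nats

Marginals: p(U) = (0.3600, 0.4000, 0.2400), p(V) = (0.3000, 0.2900, 0.4100).
I(U;V) = H(U) + H(V) − H(U,V).
H(U) = 1.0768, H(V) = 1.0857, H(U,V) = 2.0569.
I(U;V) = 1.0768 + 1.0857 − 2.0569 = 0.106 nats.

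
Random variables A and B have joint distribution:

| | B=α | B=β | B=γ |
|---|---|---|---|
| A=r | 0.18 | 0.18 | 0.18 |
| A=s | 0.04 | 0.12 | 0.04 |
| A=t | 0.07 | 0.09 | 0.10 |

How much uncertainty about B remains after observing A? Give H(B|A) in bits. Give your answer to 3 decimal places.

1.538 bits

Chain rule: H(B|A) = H(A,B) − H(A).
Marginals: p(A) = (0.5400, 0.2000, 0.2600), p(B) = (0.2900, 0.3900, 0.3200).
H(A,B) = 2.9879 bits; H(A) = 1.4497 bits.
H(B|A) = 2.9879 − 1.4497 = 1.538 bits.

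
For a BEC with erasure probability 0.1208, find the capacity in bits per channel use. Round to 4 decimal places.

Binary erasure channel: capacity C = 1 − ε.
C = 1 − 0.1208 = 0.8792 bits per channel use.

0.8792 bits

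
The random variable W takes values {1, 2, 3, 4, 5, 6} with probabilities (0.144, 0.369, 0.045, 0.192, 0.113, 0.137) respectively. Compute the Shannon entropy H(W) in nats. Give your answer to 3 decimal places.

H(W) = −Σ p·ln p.
  −(0.144)·ln(0.144) = 0.2791
  −(0.369)·ln(0.369) = 0.3679
  −(0.045)·ln(0.045) = 0.1395
  −(0.192)·ln(0.192) = 0.3168
  −(0.113)·ln(0.113) = 0.2464
  −(0.137)·ln(0.137) = 0.2723
Sum: 0.2791 + 0.3679 + 0.1395 + 0.3168 + 0.2464 + 0.2723 = 1.622 nats.

1.622 nats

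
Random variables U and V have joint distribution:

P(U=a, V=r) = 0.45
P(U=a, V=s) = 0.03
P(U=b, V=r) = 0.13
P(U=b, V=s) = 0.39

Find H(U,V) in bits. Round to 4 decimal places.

1.5826 bits

H(U,V) = −Σ p(x,y)·log₂ p(x,y) over all 4 cells.
  cell (a,r): −0.45·log₂0.45 = 0.51840
  cell (a,s): −0.03·log₂0.03 = 0.15177
  cell (b,r): −0.13·log₂0.13 = 0.38264
  cell (b,s): −0.39·log₂0.39 = 0.52980
Sum = 1.5826 bits.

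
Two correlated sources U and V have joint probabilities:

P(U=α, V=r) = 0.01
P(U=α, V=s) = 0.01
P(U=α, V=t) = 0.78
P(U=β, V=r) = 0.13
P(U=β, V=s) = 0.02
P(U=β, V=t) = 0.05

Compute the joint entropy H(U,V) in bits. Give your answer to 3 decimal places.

1.124 bits

H(U,V) = −Σ p(x,y)·log₂ p(x,y) over all 6 cells.
  cell (α,r): −0.01·log₂0.01 = 0.0664
  cell (α,s): −0.01·log₂0.01 = 0.0664
  cell (α,t): −0.78·log₂0.78 = 0.2796
  cell (β,r): −0.13·log₂0.13 = 0.3826
  cell (β,s): −0.02·log₂0.02 = 0.1129
  cell (β,t): −0.05·log₂0.05 = 0.2161
Sum = 1.124 bits.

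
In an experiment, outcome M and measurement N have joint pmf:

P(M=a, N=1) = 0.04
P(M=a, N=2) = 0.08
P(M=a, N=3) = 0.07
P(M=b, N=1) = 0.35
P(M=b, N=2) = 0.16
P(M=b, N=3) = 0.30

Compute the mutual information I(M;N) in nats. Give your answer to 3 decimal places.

0.025 nats

Marginals: p(M) = (0.1900, 0.8100), p(N) = (0.3900, 0.2400, 0.3700).
I(M;N) = H(M) + H(N) − H(M,N).
H(M) = 0.4862, H(N) = 1.0776, H(M,N) = 1.5388.
I(M;N) = 0.4862 + 1.0776 − 1.5388 = 0.025 nats.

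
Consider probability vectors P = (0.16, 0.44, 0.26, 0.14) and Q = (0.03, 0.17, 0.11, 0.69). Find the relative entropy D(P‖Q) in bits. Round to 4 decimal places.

0.9906 bits

D(P‖Q) = Σ p·log₂(p/q).
  0.16·log₂(0.16/0.03) = 0.38641
  0.44·log₂(0.44/0.17) = 0.60367
  0.26·log₂(0.26/0.11) = 0.32266
  0.14·log₂(0.14/0.69) = -0.32216
D(P‖Q) = 0.9906 bits.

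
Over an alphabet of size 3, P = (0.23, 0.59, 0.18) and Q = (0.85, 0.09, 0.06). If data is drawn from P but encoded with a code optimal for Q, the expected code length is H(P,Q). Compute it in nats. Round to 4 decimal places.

H(P,Q) = −Σ p·ln q.
  −0.23·ln(0.85) = 0.03738
  −0.59·ln(0.09) = 1.42069
  −0.18·ln(0.06) = 0.50641
H(P,Q) = 1.9645 nats.

1.9645 nats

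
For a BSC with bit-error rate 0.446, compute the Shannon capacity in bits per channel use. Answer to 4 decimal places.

Binary symmetric channel: C = 1 − h₂(ε) where h₂ is the binary entropy function.
h₂(0.446) = −0.446·log₂0.446 − 0.554·log₂0.554 = 0.9916.
C = 1 − 0.9916 = 0.0084 bits per channel use.

0.0084 bits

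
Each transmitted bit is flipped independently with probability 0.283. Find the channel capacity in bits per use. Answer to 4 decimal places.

0.1405 bits

Binary symmetric channel: C = 1 − h₂(ε) where h₂ is the binary entropy function.
h₂(0.283) = −0.283·log₂0.283 − 0.717·log₂0.717 = 0.8595.
C = 1 − 0.8595 = 0.1405 bits per channel use.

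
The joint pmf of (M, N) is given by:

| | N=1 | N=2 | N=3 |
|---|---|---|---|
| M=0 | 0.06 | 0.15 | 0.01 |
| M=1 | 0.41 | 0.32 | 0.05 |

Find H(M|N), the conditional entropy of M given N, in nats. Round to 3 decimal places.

Chain rule: H(M|N) = H(M,N) − H(N).
Marginals: p(M) = (0.2200, 0.7800), p(N) = (0.4700, 0.4700, 0.0600).
H(M,N) = 1.3794 nats; H(N) = 0.8785 nats.
H(M|N) = 1.3794 − 0.8785 = 0.501 nats.

0.501 nats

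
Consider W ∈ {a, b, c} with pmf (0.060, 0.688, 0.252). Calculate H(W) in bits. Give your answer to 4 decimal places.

H(W) = −Σ p·log₂ p.
  −(0.060)·log₂(0.060) = 0.24353
  −(0.688)·log₂(0.688) = 0.37119
  −(0.252)·log₂(0.252) = 0.50110
Sum: 0.24353 + 0.37119 + 0.50110 = 1.1158 bits.

1.1158 bits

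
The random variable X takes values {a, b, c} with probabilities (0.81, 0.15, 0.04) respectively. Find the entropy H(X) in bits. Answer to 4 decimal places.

0.8425 bits

H(X) = −Σ p·log₂ p.
  −(0.81)·log₂(0.81) = 0.24625
  −(0.15)·log₂(0.15) = 0.41054
  −(0.04)·log₂(0.04) = 0.18575
Sum: 0.24625 + 0.41054 + 0.18575 = 0.8425 bits.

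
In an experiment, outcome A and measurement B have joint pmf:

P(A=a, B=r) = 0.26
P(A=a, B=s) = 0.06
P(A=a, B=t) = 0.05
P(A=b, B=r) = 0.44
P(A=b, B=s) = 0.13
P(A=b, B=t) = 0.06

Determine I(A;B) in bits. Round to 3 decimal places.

Marginals: p(A) = (0.3700, 0.6300), p(B) = (0.7000, 0.1900, 0.1100).
I(A;B) = H(A) + H(B) − H(A,B).
H(A) = 0.9507, H(B) = 1.1657, H(A,B) = 2.1122.
I(A;B) = 0.9507 + 1.1657 − 2.1122 = 0.004 bits.

0.004 bits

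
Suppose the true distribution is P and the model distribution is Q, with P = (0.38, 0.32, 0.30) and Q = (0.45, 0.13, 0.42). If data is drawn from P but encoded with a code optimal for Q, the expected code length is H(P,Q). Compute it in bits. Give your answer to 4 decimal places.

H(P,Q) = −Σ p·log₂ q.
  −0.38·log₂(0.45) = 0.43776
  −0.32·log₂(0.13) = 0.94189
  −0.30·log₂(0.42) = 0.37546
H(P,Q) = 1.7551 bits.

1.7551 bits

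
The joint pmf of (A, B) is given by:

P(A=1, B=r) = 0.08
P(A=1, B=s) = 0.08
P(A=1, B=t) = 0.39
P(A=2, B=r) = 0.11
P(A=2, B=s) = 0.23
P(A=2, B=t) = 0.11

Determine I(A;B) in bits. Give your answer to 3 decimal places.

0.171 bits

Marginals: p(A) = (0.5500, 0.4500), p(B) = (0.1900, 0.3100, 0.5000).
I(A;B) = H(A) + H(B) − H(A,B).
H(A) = 0.9928, H(B) = 1.4790, H(A,B) = 2.3011.
I(A;B) = 0.9928 + 1.4790 − 2.3011 = 0.171 bits.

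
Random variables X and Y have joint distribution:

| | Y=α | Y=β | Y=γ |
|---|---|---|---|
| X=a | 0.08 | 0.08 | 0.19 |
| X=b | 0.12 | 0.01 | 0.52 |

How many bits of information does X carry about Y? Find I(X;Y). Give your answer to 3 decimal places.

0.100 bits

Marginals: p(X) = (0.3500, 0.6500), p(Y) = (0.2000, 0.0900, 0.7100).
I(X;Y) = Σ p(x,y)·log₂[p(x,y)/(p(x)p(y))].
  (a,α): 0.08·log₂(1.1429) = 0.0154
  (a,β): 0.08·log₂(2.5397) = 0.1076
  (a,γ): 0.19·log₂(0.7646) = -0.0736
  (b,α): 0.12·log₂(0.9231) = -0.0139
  (b,β): 0.01·log₂(0.1709) = -0.0255
  (b,γ): 0.52·log₂(1.1268) = 0.0895
Sum = 0.100 bits.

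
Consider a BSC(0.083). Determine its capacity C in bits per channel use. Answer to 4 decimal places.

Binary symmetric channel: C = 1 − h₂(ε) where h₂ is the binary entropy function.
h₂(0.083) = −0.083·log₂0.083 − 0.917·log₂0.917 = 0.4127.
C = 1 − 0.4127 = 0.5873 bits per channel use.

0.5873 bits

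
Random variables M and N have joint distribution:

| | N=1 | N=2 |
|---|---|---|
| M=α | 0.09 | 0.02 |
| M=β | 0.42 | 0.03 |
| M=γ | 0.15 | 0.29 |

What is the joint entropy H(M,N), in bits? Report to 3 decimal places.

2.031 bits

H(M,N) = −Σ p(x,y)·log₂ p(x,y) over all 6 cells.
  cell (α,1): −0.09·log₂0.09 = 0.3127
  cell (α,2): −0.02·log₂0.02 = 0.1129
  cell (β,1): −0.42·log₂0.42 = 0.5256
  cell (β,2): −0.03·log₂0.03 = 0.1518
  cell (γ,1): −0.15·log₂0.15 = 0.4105
  cell (γ,2): −0.29·log₂0.29 = 0.5179
Sum = 2.031 bits.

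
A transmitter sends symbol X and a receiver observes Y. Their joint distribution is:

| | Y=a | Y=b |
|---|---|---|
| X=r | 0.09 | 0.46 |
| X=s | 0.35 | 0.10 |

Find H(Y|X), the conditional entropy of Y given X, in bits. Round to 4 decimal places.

0.6975 bits

Marginals: p(X) = (0.5500, 0.4500), p(Y) = (0.4400, 0.5600).
H(Y|X) = Σ p(X) · H(Y|X=·).
  X=r: p=0.5500, H(Y|X=r) = 0.6429
  X=s: p=0.4500, H(Y|X=s) = 0.7642
Weighted sum = 0.6975 bits.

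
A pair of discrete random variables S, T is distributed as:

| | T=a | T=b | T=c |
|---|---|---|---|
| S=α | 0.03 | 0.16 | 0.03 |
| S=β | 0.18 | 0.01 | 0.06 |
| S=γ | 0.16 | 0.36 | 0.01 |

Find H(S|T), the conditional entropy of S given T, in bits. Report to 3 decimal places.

1.154 bits

Marginals: p(S) = (0.2200, 0.2500, 0.5300), p(T) = (0.3700, 0.5300, 0.1000).
H(S|T) = Σ p(T) · H(S|T=·).
  T=a: p=0.3700, H(S|T=a) = 1.3226
  T=b: p=0.5300, H(S|T=b) = 1.0087
  T=c: p=0.1000, H(S|T=c) = 1.2955
Weighted sum = 1.154 bits.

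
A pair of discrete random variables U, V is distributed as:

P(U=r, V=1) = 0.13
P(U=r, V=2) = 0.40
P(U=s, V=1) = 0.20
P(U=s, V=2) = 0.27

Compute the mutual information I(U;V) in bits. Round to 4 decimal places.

0.0265 bits

Marginals: p(U) = (0.5300, 0.4700), p(V) = (0.3300, 0.6700).
I(U;V) = Σ p(x,y)·log₂[p(x,y)/(p(x)p(y))].
  (r,1): 0.13·log₂(0.7433) = -0.05564
  (r,2): 0.40·log₂(1.1264) = 0.06871
  (s,1): 0.20·log₂(1.2895) = 0.07336
  (s,2): 0.27·log₂(0.8574) = -0.05992
Sum = 0.0265 bits.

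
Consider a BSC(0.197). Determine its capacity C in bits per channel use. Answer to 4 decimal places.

0.2841 bits

Binary symmetric channel: C = 1 − h₂(ε) where h₂ is the binary entropy function.
h₂(0.197) = −0.197·log₂0.197 − 0.803·log₂0.803 = 0.7159.
C = 1 − 0.7159 = 0.2841 bits per channel use.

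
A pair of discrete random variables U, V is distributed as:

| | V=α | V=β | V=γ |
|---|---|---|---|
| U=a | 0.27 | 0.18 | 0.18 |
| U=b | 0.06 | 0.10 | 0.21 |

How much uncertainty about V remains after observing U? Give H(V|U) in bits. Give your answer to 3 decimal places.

Marginals: p(U) = (0.6300, 0.3700), p(V) = (0.3300, 0.2800, 0.3900).
H(V|U) = Σ p(U) · H(V|U=·).
  U=a: p=0.6300, H(V|U=a) = 1.5567
  U=b: p=0.3700, H(V|U=b) = 1.3995
Weighted sum = 1.499 bits.

1.499 bits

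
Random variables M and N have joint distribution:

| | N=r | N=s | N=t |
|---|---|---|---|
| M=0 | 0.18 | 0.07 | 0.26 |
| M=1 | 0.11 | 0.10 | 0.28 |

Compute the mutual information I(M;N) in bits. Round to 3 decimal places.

Marginals: p(M) = (0.5100, 0.4900), p(N) = (0.2900, 0.1700, 0.5400).
I(M;N) = H(M) + H(N) − H(M,N).
H(M) = 0.9997, H(N) = 1.4325, H(M,N) = 2.4159.
I(M;N) = 0.9997 + 1.4325 − 2.4159 = 0.016 bits.

0.016 bits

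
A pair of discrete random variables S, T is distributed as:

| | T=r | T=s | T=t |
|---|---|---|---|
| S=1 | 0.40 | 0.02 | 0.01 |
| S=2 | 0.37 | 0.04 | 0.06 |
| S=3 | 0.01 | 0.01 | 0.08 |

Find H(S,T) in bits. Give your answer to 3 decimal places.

H(S,T) = −Σ p(x,y)·log₂ p(x,y) over all 9 cells.
  cell (1,r): −0.40·log₂0.40 = 0.5288
  cell (1,s): −0.02·log₂0.02 = 0.1129
  cell (1,t): −0.01·log₂0.01 = 0.0664
  cell (2,r): −0.37·log₂0.37 = 0.5307
  cell (2,s): −0.04·log₂0.04 = 0.1858
  cell (2,t): −0.06·log₂0.06 = 0.2435
  cell (3,r): −0.01·log₂0.01 = 0.0664
  cell (3,s): −0.01·log₂0.01 = 0.0664
  cell (3,t): −0.08·log₂0.08 = 0.2915
Sum = 2.092 bits.

2.092 bits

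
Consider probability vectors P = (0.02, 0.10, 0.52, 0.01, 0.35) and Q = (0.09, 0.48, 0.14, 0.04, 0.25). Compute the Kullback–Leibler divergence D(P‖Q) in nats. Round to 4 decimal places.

D(P‖Q) = Σ p·ln(p/q).
  0.02·ln(0.02/0.09) = -0.03008
  0.10·ln(0.10/0.48) = -0.15686
  0.52·ln(0.52/0.14) = 0.68234
  0.01·ln(0.01/0.04) = -0.01386
  0.35·ln(0.35/0.25) = 0.11777
D(P‖Q) = 0.5993 nats.

0.5993 nats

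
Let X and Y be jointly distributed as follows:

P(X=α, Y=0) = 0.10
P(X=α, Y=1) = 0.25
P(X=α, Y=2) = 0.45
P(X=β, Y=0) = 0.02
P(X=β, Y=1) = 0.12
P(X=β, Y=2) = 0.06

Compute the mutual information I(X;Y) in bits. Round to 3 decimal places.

Marginals: p(X) = (0.8000, 0.2000), p(Y) = (0.1200, 0.3700, 0.5100).
I(X;Y) = H(X) + H(Y) − H(X,Y).
H(X) = 0.7219, H(Y) = 1.3932, H(X,Y) = 2.0741.
I(X;Y) = 0.7219 + 1.3932 − 2.0741 = 0.041 bits.

0.041 bits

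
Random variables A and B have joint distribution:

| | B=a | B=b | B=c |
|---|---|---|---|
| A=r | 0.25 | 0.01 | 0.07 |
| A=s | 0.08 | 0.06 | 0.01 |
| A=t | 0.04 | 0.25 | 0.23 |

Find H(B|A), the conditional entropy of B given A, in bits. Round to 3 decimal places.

Marginals: p(A) = (0.3300, 0.1500, 0.5200), p(B) = (0.3700, 0.3200, 0.3100).
H(B|A) = Σ p(A) · H(B|A=·).
  A=r: p=0.3300, H(B|A=r) = 0.9308
  A=s: p=0.1500, H(B|A=s) = 1.2729
  A=t: p=0.5200, H(B|A=t) = 1.3132
Weighted sum = 1.181 bits.

1.181 bits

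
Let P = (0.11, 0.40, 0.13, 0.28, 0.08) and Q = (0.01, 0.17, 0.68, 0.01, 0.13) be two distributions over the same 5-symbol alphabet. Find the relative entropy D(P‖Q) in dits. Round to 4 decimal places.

D(P‖Q) = Σ p·log₁₀(p/q).
  0.11·log₁₀(0.11/0.01) = 0.11455
  0.40·log₁₀(0.40/0.17) = 0.14864
  0.13·log₁₀(0.13/0.68) = -0.09341
  0.28·log₁₀(0.28/0.01) = 0.40520
  0.08·log₁₀(0.08/0.13) = -0.01687
D(P‖Q) = 0.5581 dits.

0.5581 dits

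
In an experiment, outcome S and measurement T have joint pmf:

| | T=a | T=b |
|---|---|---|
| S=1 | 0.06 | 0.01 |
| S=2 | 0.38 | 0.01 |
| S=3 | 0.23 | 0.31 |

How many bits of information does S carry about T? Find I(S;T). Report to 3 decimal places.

Marginals: p(S) = (0.0700, 0.3900, 0.5400), p(T) = (0.6700, 0.3300).
I(S;T) = Σ p(x,y)·log₂[p(x,y)/(p(x)p(y))].
  (1,a): 0.06·log₂(1.2793) = 0.0213
  (1,b): 0.01·log₂(0.4329) = -0.0121
  (2,a): 0.38·log₂(1.4543) = 0.2053
  (2,b): 0.01·log₂(0.0777) = -0.0369
  (3,a): 0.23·log₂(0.6357) = -0.1503
  (3,b): 0.31·log₂(1.7396) = 0.2476
Sum = 0.275 bits.

0.275 bits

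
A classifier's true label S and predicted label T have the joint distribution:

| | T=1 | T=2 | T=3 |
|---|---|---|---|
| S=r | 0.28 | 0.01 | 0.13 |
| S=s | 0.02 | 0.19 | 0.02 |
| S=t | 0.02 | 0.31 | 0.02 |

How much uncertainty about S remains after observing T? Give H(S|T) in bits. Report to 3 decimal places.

Chain rule: H(S|T) = H(S,T) − H(T).
Marginals: p(S) = (0.4200, 0.2300, 0.3500), p(T) = (0.3200, 0.5100, 0.1700).
H(S,T) = 2.3938 bits; H(T) = 1.4561 bits.
H(S|T) = 2.3938 − 1.4561 = 0.938 bits.

0.938 bits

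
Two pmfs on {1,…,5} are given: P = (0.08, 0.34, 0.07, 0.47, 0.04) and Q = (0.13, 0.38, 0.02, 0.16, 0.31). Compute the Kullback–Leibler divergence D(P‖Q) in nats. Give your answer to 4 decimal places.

0.4356 nats

D(P‖Q) = Σ p·ln(p/q).
  0.08·ln(0.08/0.13) = -0.03884
  0.34·ln(0.34/0.38) = -0.03782
  0.07·ln(0.07/0.02) = 0.08769
  0.47·ln(0.47/0.16) = 0.50645
  0.04·ln(0.04/0.31) = -0.08191
D(P‖Q) = 0.4356 nats.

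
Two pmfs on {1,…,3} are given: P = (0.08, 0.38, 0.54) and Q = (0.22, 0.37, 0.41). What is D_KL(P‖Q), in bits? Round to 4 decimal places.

0.1124 bits

D(P‖Q) = Σ p·log₂(p/q).
  0.08·log₂(0.08/0.22) = -0.11675
  0.38·log₂(0.38/0.37) = 0.01462
  0.54·log₂(0.54/0.41) = 0.21456
D(P‖Q) = 0.1124 bits.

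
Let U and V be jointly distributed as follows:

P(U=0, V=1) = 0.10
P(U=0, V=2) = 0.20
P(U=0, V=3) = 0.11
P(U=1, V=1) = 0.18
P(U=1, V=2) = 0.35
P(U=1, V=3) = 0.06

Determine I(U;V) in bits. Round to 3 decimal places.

0.034 bits

Marginals: p(U) = (0.4100, 0.5900), p(V) = (0.2800, 0.5500, 0.1700).
I(U;V) = H(U) + H(V) − H(U,V).
H(U) = 0.9765, H(V) = 1.4232, H(U,V) = 2.3658.
I(U;V) = 0.9765 + 1.4232 − 2.3658 = 0.034 bits.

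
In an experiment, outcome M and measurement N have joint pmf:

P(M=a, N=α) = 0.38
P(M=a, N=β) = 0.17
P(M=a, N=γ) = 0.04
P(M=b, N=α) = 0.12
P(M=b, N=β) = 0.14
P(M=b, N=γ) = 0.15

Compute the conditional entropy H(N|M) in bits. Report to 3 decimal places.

Chain rule: H(N|M) = H(M,N) − H(M).
Marginals: p(M) = (0.5900, 0.4100), p(N) = (0.5000, 0.3100, 0.1900).
H(M,N) = 2.3255 bits; H(M) = 0.9765 bits.
H(N|M) = 2.3255 − 0.9765 = 1.349 bits.

1.349 bits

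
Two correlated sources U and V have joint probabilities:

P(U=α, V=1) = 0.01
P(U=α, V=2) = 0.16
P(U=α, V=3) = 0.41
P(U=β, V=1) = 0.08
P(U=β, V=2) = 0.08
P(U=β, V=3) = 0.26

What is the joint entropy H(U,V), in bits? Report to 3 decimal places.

2.105 bits

H(U,V) = −Σ p(x,y)·log₂ p(x,y) over all 6 cells.
  cell (α,1): −0.01·log₂0.01 = 0.0664
  cell (α,2): −0.16·log₂0.16 = 0.4230
  cell (α,3): −0.41·log₂0.41 = 0.5274
  cell (β,1): −0.08·log₂0.08 = 0.2915
  cell (β,2): −0.08·log₂0.08 = 0.2915
  cell (β,3): −0.26·log₂0.26 = 0.5053
Sum = 2.105 bits.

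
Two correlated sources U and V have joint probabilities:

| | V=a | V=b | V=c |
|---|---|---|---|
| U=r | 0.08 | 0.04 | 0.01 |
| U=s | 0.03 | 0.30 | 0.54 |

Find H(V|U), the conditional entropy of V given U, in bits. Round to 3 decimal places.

Marginals: p(U) = (0.1300, 0.8700), p(V) = (0.1100, 0.3400, 0.5500).
H(V|U) = Σ p(U) · H(V|U=·).
  U=r: p=0.1300, H(V|U=r) = 1.2389
  U=s: p=0.8700, H(V|U=s) = 1.1243
Weighted sum = 1.139 bits.

1.139 bits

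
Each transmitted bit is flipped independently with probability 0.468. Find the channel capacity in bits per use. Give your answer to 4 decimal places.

Binary symmetric channel: C = 1 − h₂(ε) where h₂ is the binary entropy function.
h₂(0.468) = −0.468·log₂0.468 − 0.532·log₂0.532 = 0.9970.
C = 1 − 0.9970 = 0.0030 bits per channel use.

0.0030 bits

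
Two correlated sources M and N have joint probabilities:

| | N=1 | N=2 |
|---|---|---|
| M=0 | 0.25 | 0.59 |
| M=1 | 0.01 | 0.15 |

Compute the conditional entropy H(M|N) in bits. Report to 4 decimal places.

0.5994 bits

Chain rule: H(M|N) = H(M,N) − H(N).
Marginals: p(M) = (0.8400, 0.1600), p(N) = (0.2600, 0.7400).
H(M,N) = 1.4261 bits; H(N) = 0.8267 bits.
H(M|N) = 1.4261 − 0.8267 = 0.5994 bits.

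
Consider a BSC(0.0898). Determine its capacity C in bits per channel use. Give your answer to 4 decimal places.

Binary symmetric channel: C = 1 − h₂(ε) where h₂ is the binary entropy function.
h₂(0.0898) = −0.0898·log₂0.0898 − 0.9102·log₂0.9102 = 0.4358.
C = 1 − 0.4358 = 0.5642 bits per channel use.

0.5642 bits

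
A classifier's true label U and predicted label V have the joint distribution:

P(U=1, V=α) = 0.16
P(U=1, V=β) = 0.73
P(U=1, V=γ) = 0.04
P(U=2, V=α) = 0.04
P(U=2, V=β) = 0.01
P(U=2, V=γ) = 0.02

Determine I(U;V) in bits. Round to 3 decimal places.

Marginals: p(U) = (0.9300, 0.0700), p(V) = (0.2000, 0.7400, 0.0600).
I(U;V) = H(U) + H(V) − H(U,V).
H(U) = 0.3659, H(V) = 1.0294, H(U,V) = 1.3053.
I(U;V) = 0.3659 + 1.0294 − 1.3053 = 0.090 bits.

0.090 bits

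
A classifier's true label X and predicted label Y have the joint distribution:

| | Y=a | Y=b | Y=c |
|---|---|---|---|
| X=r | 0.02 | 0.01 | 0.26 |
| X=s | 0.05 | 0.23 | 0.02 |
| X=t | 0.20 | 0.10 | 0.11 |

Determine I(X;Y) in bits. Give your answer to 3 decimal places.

0.487 bits

Marginals: p(X) = (0.2900, 0.3000, 0.4100), p(Y) = (0.2700, 0.3400, 0.3900).
I(X;Y) = H(X) + H(Y) − H(X,Y).
H(X) = 1.5664, H(Y) = 1.5690, H(X,Y) = 2.6481.
I(X;Y) = 1.5664 + 1.5690 − 2.6481 = 0.487 bits.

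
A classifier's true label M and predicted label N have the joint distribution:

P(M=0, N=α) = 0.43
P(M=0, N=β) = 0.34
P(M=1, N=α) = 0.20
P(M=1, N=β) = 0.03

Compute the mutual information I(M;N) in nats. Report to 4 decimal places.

Marginals: p(M) = (0.7700, 0.2300), p(N) = (0.6300, 0.3700).
I(M;N) = Σ p(x,y)·ln[p(x,y)/(p(x)p(y))].
  (0,α): 0.43·ln(0.8864) = -0.05185
  (0,β): 0.34·ln(1.1934) = 0.06011
  (1,α): 0.20·ln(1.3803) = 0.06445
  (1,β): 0.03·ln(0.3525) = -0.03128
Sum = 0.0414 nats.

0.0414 nats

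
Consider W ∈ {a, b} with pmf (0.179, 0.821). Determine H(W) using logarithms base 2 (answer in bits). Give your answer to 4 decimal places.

0.6779 bits

H(W) = −Σ p·log₂ p.
  −(0.179)·log₂(0.179) = 0.44427
  −(0.821)·log₂(0.821) = 0.23361
Sum: 0.44427 + 0.23361 = 0.6779 bits.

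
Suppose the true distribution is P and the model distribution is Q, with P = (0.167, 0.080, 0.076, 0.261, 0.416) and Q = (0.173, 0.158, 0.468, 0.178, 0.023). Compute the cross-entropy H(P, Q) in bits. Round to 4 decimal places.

3.6328 bits

H(P,Q) = −Σ p·log₂ q.
  −0.167·log₂(0.173) = 0.42270
  −0.080·log₂(0.158) = 0.21296
  −0.076·log₂(0.468) = 0.08325
  −0.261·log₂(0.178) = 0.64990
  −0.416·log₂(0.023) = 2.26396
H(P,Q) = 3.6328 bits.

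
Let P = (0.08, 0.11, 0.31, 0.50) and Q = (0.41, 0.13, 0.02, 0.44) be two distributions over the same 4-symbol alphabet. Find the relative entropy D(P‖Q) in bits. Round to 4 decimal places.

D(P‖Q) = Σ p·log₂(p/q).
  0.08·log₂(0.08/0.41) = -0.18860
  0.11·log₂(0.11/0.13) = -0.02651
  0.31·log₂(0.31/0.02) = 1.22580
  0.50·log₂(0.50/0.44) = 0.09221
D(P‖Q) = 1.1029 bits.

1.1029 bits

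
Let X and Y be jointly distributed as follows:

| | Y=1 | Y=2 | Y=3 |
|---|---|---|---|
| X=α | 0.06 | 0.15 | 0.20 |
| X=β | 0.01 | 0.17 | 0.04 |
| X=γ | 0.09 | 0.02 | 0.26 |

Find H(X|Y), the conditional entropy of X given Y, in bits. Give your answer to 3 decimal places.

1.284 bits

Chain rule: H(X|Y) = H(X,Y) − H(Y).
Marginals: p(X) = (0.4100, 0.2200, 0.3700), p(Y) = (0.1600, 0.3400, 0.5000).
H(X,Y) = 2.7361 bits; H(Y) = 1.4522 bits.
H(X|Y) = 2.7361 − 1.4522 = 1.284 bits.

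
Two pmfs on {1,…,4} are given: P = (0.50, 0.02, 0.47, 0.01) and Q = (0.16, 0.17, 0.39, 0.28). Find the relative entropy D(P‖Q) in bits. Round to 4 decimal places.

D(P‖Q) = Σ p·log₂(p/q).
  0.50·log₂(0.50/0.16) = 0.82193
  0.02·log₂(0.02/0.17) = -0.06175
  0.47·log₂(0.47/0.39) = 0.12652
  0.01·log₂(0.01/0.28) = -0.04807
D(P‖Q) = 0.8386 bits.

0.8386 bits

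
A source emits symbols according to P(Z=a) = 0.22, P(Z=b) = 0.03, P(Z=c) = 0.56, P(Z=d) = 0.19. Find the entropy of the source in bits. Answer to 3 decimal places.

1.556 bits

H(Z) = −Σ p·log₂ p.
  −(0.22)·log₂(0.22) = 0.4806
  −(0.03)·log₂(0.03) = 0.1518
  −(0.56)·log₂(0.56) = 0.4684
  −(0.19)·log₂(0.19) = 0.4552
Sum: 0.4806 + 0.1518 + 0.4684 + 0.4552 = 1.556 bits.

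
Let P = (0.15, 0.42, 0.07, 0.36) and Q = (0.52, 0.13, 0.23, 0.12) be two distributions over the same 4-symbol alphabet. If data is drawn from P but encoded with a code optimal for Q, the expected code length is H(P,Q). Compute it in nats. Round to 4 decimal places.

1.8212 nats

H(P,Q) = −Σ p·ln q.
  −0.15·ln(0.52) = 0.09809
  −0.42·ln(0.13) = 0.85689
  −0.07·ln(0.23) = 0.10288
  −0.36·ln(0.12) = 0.76329
H(P,Q) = 1.8212 nats.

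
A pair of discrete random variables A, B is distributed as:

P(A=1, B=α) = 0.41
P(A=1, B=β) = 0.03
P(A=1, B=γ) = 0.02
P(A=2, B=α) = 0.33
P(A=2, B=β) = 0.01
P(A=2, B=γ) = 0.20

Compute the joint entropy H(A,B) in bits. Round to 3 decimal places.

1.851 bits

H(A,B) = −Σ p(x,y)·log₂ p(x,y) over all 6 cells.
  cell (1,α): −0.41·log₂0.41 = 0.5274
  cell (1,β): −0.03·log₂0.03 = 0.1518
  cell (1,γ): −0.02·log₂0.02 = 0.1129
  cell (2,α): −0.33·log₂0.33 = 0.5278
  cell (2,β): −0.01·log₂0.01 = 0.0664
  cell (2,γ): −0.20·log₂0.20 = 0.4644
Sum = 1.851 bits.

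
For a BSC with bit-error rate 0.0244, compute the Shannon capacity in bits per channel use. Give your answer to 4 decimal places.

Binary symmetric channel: C = 1 − h₂(ε) where h₂ is the binary entropy function.
h₂(0.0244) = −0.0244·log₂0.0244 − 0.9756·log₂0.9756 = 0.1655.
C = 1 − 0.1655 = 0.8345 bits per channel use.

0.8345 bits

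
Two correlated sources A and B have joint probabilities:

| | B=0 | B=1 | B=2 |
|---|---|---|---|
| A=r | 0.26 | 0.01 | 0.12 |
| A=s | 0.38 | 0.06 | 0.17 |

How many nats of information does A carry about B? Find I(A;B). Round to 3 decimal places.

Marginals: p(A) = (0.3900, 0.6100), p(B) = (0.6400, 0.0700, 0.2900).
I(A;B) = H(A) + H(B) − H(A,B).
H(A) = 0.6687, H(B) = 0.8308, H(A,B) = 1.4884.
I(A;B) = 0.6687 + 0.8308 − 1.4884 = 0.011 nats.

0.011 nats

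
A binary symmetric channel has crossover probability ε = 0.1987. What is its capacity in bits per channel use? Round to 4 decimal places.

Binary symmetric channel: C = 1 − h₂(ε) where h₂ is the binary entropy function.
h₂(0.1987) = −0.1987·log₂0.1987 − 0.8013·log₂0.8013 = 0.7193.
C = 1 − 0.7193 = 0.2807 bits per channel use.

0.2807 bits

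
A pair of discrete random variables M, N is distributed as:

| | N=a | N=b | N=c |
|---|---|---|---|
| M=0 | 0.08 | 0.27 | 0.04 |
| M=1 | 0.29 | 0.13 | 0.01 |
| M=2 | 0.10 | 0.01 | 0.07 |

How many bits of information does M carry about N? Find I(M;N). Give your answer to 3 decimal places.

0.284 bits

Marginals: p(M) = (0.3900, 0.4300, 0.1800), p(N) = (0.4700, 0.4100, 0.1200).
I(M;N) = Σ p(x,y)·log₂[p(x,y)/(p(x)p(y))].
  (0,a): 0.08·log₂(0.4364) = -0.0957
  (0,b): 0.27·log₂(1.6886) = 0.2041
  (0,c): 0.04·log₂(0.8547) = -0.0091
  (1,a): 0.29·log₂(1.4349) = 0.1511
  (1,b): 0.13·log₂(0.7374) = -0.0571
  (1,c): 0.01·log₂(0.1938) = -0.0237
  (2,a): 0.10·log₂(1.1820) = 0.0241
  (2,b): 0.01·log₂(0.1355) = -0.0288
  (2,c): 0.07·log₂(3.2407) = 0.1187
Sum = 0.284 bits.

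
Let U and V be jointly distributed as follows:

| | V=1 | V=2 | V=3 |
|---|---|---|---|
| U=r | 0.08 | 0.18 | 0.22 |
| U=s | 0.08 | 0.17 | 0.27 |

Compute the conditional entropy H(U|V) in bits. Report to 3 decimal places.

0.996 bits

Chain rule: H(U|V) = H(U,V) − H(V).
Marginals: p(U) = (0.4800, 0.5200), p(V) = (0.1600, 0.3500, 0.4900).
H(U,V) = 2.4535 bits; H(V) = 1.4574 bits.
H(U|V) = 2.4535 − 1.4574 = 0.996 bits.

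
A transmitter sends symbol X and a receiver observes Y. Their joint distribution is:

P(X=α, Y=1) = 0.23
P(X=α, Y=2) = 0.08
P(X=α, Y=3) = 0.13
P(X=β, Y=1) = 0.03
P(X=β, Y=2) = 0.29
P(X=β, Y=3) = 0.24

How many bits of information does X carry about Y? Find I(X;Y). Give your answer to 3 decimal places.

0.231 bits

Marginals: p(X) = (0.4400, 0.5600), p(Y) = (0.2600, 0.3700, 0.3700).
I(X;Y) = Σ p(x,y)·log₂[p(x,y)/(p(x)p(y))].
  (α,1): 0.23·log₂(2.0105) = 0.2317
  (α,2): 0.08·log₂(0.4914) = -0.0820
  (α,3): 0.13·log₂(0.7985) = -0.0422
  (β,1): 0.03·log₂(0.2060) = -0.0684
  (β,2): 0.29·log₂(1.3996) = 0.1407
  (β,3): 0.24·log₂(1.1583) = 0.0509
Sum = 0.231 bits.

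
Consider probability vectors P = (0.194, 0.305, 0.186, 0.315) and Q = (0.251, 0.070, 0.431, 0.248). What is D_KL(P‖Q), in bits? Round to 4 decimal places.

D(P‖Q) = Σ p·log₂(p/q).
  0.194·log₂(0.194/0.251) = -0.07210
  0.305·log₂(0.305/0.070) = 0.64763
  0.186·log₂(0.186/0.431) = -0.22550
  0.315·log₂(0.315/0.248) = 0.10868
D(P‖Q) = 0.4587 bits.

0.4587 bits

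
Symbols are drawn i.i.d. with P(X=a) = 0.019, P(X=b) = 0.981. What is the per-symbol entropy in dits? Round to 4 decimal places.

H(X) = −Σ p·log₁₀ p.
  −(0.019)·log₁₀(0.019) = 0.03270
  −(0.981)·log₁₀(0.981) = 0.00817
Sum: 0.03270 + 0.00817 = 0.0409 dits.

0.0409 dits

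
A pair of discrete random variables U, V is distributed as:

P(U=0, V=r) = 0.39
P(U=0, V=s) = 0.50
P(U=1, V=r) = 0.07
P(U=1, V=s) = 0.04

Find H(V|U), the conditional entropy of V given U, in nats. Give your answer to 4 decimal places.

0.6822 nats

Marginals: p(U) = (0.8900, 0.1100), p(V) = (0.4600, 0.5400).
H(V|U) = Σ p(U) · H(V|U=·).
  U=0: p=0.8900, H(V|U=0) = 0.6855
  U=1: p=0.1100, H(V|U=1) = 0.6555
Weighted sum = 0.6822 nats.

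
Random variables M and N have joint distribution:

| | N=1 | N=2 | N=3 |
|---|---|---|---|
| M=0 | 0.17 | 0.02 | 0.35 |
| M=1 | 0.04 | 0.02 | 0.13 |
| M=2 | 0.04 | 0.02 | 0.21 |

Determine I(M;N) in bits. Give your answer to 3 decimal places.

0.028 bits

Marginals: p(M) = (0.5400, 0.1900, 0.2700), p(N) = (0.2500, 0.0600, 0.6900).
I(M;N) = Σ p(x,y)·log₂[p(x,y)/(p(x)p(y))].
  (0,1): 0.17·log₂(1.2593) = 0.0565
  (0,2): 0.02·log₂(0.6173) = -0.0139
  (0,3): 0.35·log₂(0.9393) = -0.0316
  (1,1): 0.04·log₂(0.8421) = -0.0099
  (1,2): 0.02·log₂(1.7544) = 0.0162
  (1,3): 0.13·log₂(0.9916) = -0.0016
  (2,1): 0.04·log₂(0.5926) = -0.0302
  (2,2): 0.02·log₂(1.2346) = 0.0061
  (2,3): 0.21·log₂(1.1272) = 0.0363
Sum = 0.028 bits.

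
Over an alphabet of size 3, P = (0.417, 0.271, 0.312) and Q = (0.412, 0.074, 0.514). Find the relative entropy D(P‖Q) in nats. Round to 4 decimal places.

0.2010 nats

D(P‖Q) = Σ p·ln(p/q).
  0.417·ln(0.417/0.412) = 0.00503
  0.271·ln(0.271/0.074) = 0.35177
  0.312·ln(0.312/0.514) = -0.15576
D(P‖Q) = 0.2010 nats.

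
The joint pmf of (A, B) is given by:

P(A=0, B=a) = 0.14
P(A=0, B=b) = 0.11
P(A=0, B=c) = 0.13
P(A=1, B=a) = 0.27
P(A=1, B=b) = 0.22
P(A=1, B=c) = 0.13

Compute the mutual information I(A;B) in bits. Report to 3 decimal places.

0.015 bits

Marginals: p(A) = (0.3800, 0.6200), p(B) = (0.4100, 0.3300, 0.2600).
I(A;B) = H(A) + H(B) − H(A,B).
H(A) = 0.9580, H(B) = 1.5605, H(A,B) = 2.5033.
I(A;B) = 0.9580 + 1.5605 − 2.5033 = 0.015 bits.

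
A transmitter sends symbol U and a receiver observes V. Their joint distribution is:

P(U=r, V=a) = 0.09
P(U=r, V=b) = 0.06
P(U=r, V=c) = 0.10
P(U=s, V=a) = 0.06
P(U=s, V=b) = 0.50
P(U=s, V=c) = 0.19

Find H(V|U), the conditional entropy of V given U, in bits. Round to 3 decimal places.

1.276 bits

Chain rule: H(V|U) = H(U,V) − H(U).
Marginals: p(U) = (0.2500, 0.7500), p(V) = (0.1500, 0.5600, 0.2900).
H(U,V) = 2.0871 bits; H(U) = 0.8113 bits.
H(V|U) = 2.0871 − 0.8113 = 1.276 bits.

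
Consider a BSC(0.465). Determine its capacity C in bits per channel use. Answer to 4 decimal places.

0.0035 bits

Binary symmetric channel: C = 1 − h₂(ε) where h₂ is the binary entropy function.
h₂(0.465) = −0.465·log₂0.465 − 0.535·log₂0.535 = 0.9965.
C = 1 − 0.9965 = 0.0035 bits per channel use.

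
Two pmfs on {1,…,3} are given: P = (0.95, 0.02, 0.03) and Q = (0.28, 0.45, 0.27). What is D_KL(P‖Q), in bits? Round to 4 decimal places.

1.4894 bits

D(P‖Q) = Σ p·log₂(p/q).
  0.95·log₂(0.95/0.28) = 1.67438
  0.02·log₂(0.02/0.45) = -0.08984
  0.03·log₂(0.03/0.27) = -0.09510
D(P‖Q) = 1.4894 bits.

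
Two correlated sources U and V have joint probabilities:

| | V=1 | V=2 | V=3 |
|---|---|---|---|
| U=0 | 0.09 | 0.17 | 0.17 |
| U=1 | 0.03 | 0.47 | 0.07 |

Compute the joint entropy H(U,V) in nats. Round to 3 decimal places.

1.465 nats

H(U,V) = −Σ p(x,y)·ln p(x,y) over all 6 cells.
  cell (0,1): −0.09·ln0.09 = 0.2167
  cell (0,2): −0.17·ln0.17 = 0.3012
  cell (0,3): −0.17·ln0.17 = 0.3012
  cell (1,1): −0.03·ln0.03 = 0.1052
  cell (1,2): −0.47·ln0.47 = 0.3549
  cell (1,3): −0.07·ln0.07 = 0.1861
Sum = 1.465 nats.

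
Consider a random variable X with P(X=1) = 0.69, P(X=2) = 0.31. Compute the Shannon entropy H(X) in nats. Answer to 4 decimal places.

0.6191 nats

H(X) = −Σ p·ln p.
  −(0.69)·ln(0.69) = 0.25603
  −(0.31)·ln(0.31) = 0.36307
Sum: 0.25603 + 0.36307 = 0.6191 nats.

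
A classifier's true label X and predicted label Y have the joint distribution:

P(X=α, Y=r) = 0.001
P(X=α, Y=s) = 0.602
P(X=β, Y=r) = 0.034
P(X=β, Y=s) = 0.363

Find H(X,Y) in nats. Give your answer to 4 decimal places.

0.7952 nats

H(X,Y) = −Σ p(x,y)·ln p(x,y) over all 4 cells.
  cell (α,r): −0.001·ln0.001 = 0.00691
  cell (α,s): −0.602·ln0.602 = 0.30551
  cell (β,r): −0.034·ln0.034 = 0.11497
  cell (β,s): −0.363·ln0.363 = 0.36785
Sum = 0.7952 nats.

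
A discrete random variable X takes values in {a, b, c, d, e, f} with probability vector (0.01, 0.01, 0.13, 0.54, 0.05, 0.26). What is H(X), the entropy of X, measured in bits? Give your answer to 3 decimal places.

1.717 bits

H(X) = −Σ p·log₂ p.
  −(0.01)·log₂(0.01) = 0.0664
  −(0.01)·log₂(0.01) = 0.0664
  −(0.13)·log₂(0.13) = 0.3826
  −(0.54)·log₂(0.54) = 0.4800
  −(0.05)·log₂(0.05) = 0.2161
  −(0.26)·log₂(0.26) = 0.5053
Sum: 0.0664 + 0.0664 + 0.3826 + 0.4800 + 0.2161 + 0.5053 = 1.717 bits.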